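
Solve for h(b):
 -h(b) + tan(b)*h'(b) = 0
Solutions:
 h(b) = C1*sin(b)


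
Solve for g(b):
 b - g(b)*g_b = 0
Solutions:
 g(b) = -sqrt(C1 + b^2)
 g(b) = sqrt(C1 + b^2)


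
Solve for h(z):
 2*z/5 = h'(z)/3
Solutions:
 h(z) = C1 + 3*z^2/5


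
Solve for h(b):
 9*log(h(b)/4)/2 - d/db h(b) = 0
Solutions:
 2*Integral(1/(-log(_y) + 2*log(2)), (_y, h(b)))/9 = C1 - b


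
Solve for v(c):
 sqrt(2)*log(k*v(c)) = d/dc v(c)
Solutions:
 li(k*v(c))/k = C1 + sqrt(2)*c


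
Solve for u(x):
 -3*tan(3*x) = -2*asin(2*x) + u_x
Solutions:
 u(x) = C1 + 2*x*asin(2*x) + sqrt(1 - 4*x^2) + log(cos(3*x))


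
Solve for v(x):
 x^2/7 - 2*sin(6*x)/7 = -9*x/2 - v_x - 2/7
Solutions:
 v(x) = C1 - x^3/21 - 9*x^2/4 - 2*x/7 - cos(6*x)/21


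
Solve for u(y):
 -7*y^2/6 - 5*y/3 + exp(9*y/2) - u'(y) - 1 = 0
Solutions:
 u(y) = C1 - 7*y^3/18 - 5*y^2/6 - y + 2*exp(9*y/2)/9


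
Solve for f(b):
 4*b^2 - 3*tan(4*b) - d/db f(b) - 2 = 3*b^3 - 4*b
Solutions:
 f(b) = C1 - 3*b^4/4 + 4*b^3/3 + 2*b^2 - 2*b + 3*log(cos(4*b))/4


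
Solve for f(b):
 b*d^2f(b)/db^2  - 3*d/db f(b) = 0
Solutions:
 f(b) = C1 + C2*b^4


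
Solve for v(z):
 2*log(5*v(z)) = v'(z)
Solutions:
 -Integral(1/(log(_y) + log(5)), (_y, v(z)))/2 = C1 - z


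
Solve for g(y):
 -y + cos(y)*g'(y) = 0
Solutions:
 g(y) = C1 + Integral(y/cos(y), y)


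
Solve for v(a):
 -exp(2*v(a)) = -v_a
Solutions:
 v(a) = log(-sqrt(-1/(C1 + a))) - log(2)/2
 v(a) = log(-1/(C1 + a))/2 - log(2)/2


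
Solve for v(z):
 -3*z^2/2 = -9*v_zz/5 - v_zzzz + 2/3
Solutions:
 v(z) = C1 + C2*z + C3*sin(3*sqrt(5)*z/5) + C4*cos(3*sqrt(5)*z/5) + 5*z^4/72 - 5*z^2/18


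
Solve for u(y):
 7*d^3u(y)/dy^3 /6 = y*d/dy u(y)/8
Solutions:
 u(y) = C1 + Integral(C2*airyai(294^(1/3)*y/14) + C3*airybi(294^(1/3)*y/14), y)


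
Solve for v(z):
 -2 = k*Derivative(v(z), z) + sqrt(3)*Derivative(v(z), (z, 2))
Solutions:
 v(z) = C1 + C2*exp(-sqrt(3)*k*z/3) - 2*z/k


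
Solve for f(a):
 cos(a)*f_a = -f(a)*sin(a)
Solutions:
 f(a) = C1*cos(a)


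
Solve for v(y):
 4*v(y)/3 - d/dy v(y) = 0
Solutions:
 v(y) = C1*exp(4*y/3)


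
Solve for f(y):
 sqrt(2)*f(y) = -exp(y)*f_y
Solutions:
 f(y) = C1*exp(sqrt(2)*exp(-y))


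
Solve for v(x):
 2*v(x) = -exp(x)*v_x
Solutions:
 v(x) = C1*exp(2*exp(-x))


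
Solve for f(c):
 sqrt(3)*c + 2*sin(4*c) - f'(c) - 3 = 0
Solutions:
 f(c) = C1 + sqrt(3)*c^2/2 - 3*c - cos(4*c)/2


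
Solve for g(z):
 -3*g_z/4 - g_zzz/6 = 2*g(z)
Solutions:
 g(z) = C1*exp(3^(1/3)*z*(-3^(1/3)/(2 + sqrt(70)/4)^(1/3) + 2*(2 + sqrt(70)/4)^(1/3))/4)*sin(sqrt(3)*z*(27/(162 + 81*sqrt(70)/4)^(1/3) + 2*(162 + 81*sqrt(70)/4)^(1/3))/12) + C2*exp(3^(1/3)*z*(-3^(1/3)/(2 + sqrt(70)/4)^(1/3) + 2*(2 + sqrt(70)/4)^(1/3))/4)*cos(sqrt(3)*z*(27/(162 + 81*sqrt(70)/4)^(1/3) + 2*(162 + 81*sqrt(70)/4)^(1/3))/12) + C3*exp(3^(1/3)*z*(-(2 + sqrt(70)/4)^(1/3) + 3^(1/3)/(2*(2 + sqrt(70)/4)^(1/3))))


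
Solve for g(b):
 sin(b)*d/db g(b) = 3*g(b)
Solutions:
 g(b) = C1*(cos(b) - 1)^(3/2)/(cos(b) + 1)^(3/2)


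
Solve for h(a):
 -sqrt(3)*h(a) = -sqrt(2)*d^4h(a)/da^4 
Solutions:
 h(a) = C1*exp(-2^(7/8)*3^(1/8)*a/2) + C2*exp(2^(7/8)*3^(1/8)*a/2) + C3*sin(2^(7/8)*3^(1/8)*a/2) + C4*cos(2^(7/8)*3^(1/8)*a/2)


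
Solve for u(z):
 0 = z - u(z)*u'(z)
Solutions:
 u(z) = -sqrt(C1 + z^2)
 u(z) = sqrt(C1 + z^2)


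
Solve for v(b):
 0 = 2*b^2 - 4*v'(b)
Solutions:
 v(b) = C1 + b^3/6


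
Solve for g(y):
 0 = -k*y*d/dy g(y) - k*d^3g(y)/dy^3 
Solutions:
 g(y) = C1 + Integral(C2*airyai(-y) + C3*airybi(-y), y)


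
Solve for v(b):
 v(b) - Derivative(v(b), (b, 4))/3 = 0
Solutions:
 v(b) = C1*exp(-3^(1/4)*b) + C2*exp(3^(1/4)*b) + C3*sin(3^(1/4)*b) + C4*cos(3^(1/4)*b)


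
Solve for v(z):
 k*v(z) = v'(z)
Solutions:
 v(z) = C1*exp(k*z)


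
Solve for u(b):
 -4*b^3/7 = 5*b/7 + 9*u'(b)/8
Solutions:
 u(b) = C1 - 8*b^4/63 - 20*b^2/63


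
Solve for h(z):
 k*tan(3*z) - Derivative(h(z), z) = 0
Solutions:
 h(z) = C1 - k*log(cos(3*z))/3


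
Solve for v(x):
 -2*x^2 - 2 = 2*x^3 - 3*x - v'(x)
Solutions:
 v(x) = C1 + x^4/2 + 2*x^3/3 - 3*x^2/2 + 2*x


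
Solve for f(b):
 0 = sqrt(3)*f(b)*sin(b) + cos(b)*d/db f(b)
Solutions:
 f(b) = C1*cos(b)^(sqrt(3))


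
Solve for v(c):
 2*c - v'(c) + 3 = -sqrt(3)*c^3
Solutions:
 v(c) = C1 + sqrt(3)*c^4/4 + c^2 + 3*c


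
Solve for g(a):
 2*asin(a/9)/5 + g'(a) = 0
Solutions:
 g(a) = C1 - 2*a*asin(a/9)/5 - 2*sqrt(81 - a^2)/5


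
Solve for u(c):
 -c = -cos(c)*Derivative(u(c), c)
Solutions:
 u(c) = C1 + Integral(c/cos(c), c)


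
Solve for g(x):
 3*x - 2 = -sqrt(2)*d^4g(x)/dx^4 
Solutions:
 g(x) = C1 + C2*x + C3*x^2 + C4*x^3 - sqrt(2)*x^5/80 + sqrt(2)*x^4/24


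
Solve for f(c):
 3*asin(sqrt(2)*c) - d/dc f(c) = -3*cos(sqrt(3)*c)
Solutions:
 f(c) = C1 + 3*c*asin(sqrt(2)*c) + 3*sqrt(2)*sqrt(1 - 2*c^2)/2 + sqrt(3)*sin(sqrt(3)*c)


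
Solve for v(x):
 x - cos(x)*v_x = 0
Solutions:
 v(x) = C1 + Integral(x/cos(x), x)


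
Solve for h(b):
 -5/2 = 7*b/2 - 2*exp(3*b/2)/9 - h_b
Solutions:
 h(b) = C1 + 7*b^2/4 + 5*b/2 - 4*exp(3*b/2)/27


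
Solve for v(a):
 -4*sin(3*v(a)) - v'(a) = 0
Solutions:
 v(a) = -acos((-C1 - exp(24*a))/(C1 - exp(24*a)))/3 + 2*pi/3
 v(a) = acos((-C1 - exp(24*a))/(C1 - exp(24*a)))/3


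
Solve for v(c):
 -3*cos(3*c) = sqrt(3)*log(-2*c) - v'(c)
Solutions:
 v(c) = C1 + sqrt(3)*c*(log(-c) - 1) + sqrt(3)*c*log(2) + sin(3*c)


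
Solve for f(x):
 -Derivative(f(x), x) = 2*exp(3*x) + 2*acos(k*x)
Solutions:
 f(x) = C1 - 2*Piecewise((x*acos(k*x) - sqrt(-k^2*x^2 + 1)/k, Ne(k, 0)), (pi*x/2, True)) - 2*exp(3*x)/3


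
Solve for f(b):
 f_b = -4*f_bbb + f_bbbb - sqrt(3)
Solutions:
 f(b) = C1 + C2*exp(b*(-2^(2/3)*(3*sqrt(849) + 155)^(1/3) - 32*2^(1/3)/(3*sqrt(849) + 155)^(1/3) + 16)/12)*sin(2^(1/3)*sqrt(3)*b*(-2^(1/3)*(3*sqrt(849) + 155)^(1/3) + 32/(3*sqrt(849) + 155)^(1/3))/12) + C3*exp(b*(-2^(2/3)*(3*sqrt(849) + 155)^(1/3) - 32*2^(1/3)/(3*sqrt(849) + 155)^(1/3) + 16)/12)*cos(2^(1/3)*sqrt(3)*b*(-2^(1/3)*(3*sqrt(849) + 155)^(1/3) + 32/(3*sqrt(849) + 155)^(1/3))/12) + C4*exp(b*(32*2^(1/3)/(3*sqrt(849) + 155)^(1/3) + 8 + 2^(2/3)*(3*sqrt(849) + 155)^(1/3))/6) - sqrt(3)*b


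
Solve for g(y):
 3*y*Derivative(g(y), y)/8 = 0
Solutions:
 g(y) = C1


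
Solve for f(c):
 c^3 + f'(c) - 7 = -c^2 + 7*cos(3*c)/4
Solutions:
 f(c) = C1 - c^4/4 - c^3/3 + 7*c + 7*sin(3*c)/12


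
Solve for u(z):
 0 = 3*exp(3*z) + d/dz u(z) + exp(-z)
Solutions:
 u(z) = C1 - exp(3*z) + exp(-z)


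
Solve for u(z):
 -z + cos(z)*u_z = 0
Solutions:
 u(z) = C1 + Integral(z/cos(z), z)


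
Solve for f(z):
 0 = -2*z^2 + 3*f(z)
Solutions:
 f(z) = 2*z^2/3


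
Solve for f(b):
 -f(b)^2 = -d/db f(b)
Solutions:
 f(b) = -1/(C1 + b)


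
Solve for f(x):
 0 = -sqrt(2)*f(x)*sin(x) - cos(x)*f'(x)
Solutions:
 f(x) = C1*cos(x)^(sqrt(2))


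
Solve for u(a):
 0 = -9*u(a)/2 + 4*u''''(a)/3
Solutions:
 u(a) = C1*exp(-2^(1/4)*3^(3/4)*a/2) + C2*exp(2^(1/4)*3^(3/4)*a/2) + C3*sin(2^(1/4)*3^(3/4)*a/2) + C4*cos(2^(1/4)*3^(3/4)*a/2)


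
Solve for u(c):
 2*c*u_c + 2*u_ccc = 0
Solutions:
 u(c) = C1 + Integral(C2*airyai(-c) + C3*airybi(-c), c)


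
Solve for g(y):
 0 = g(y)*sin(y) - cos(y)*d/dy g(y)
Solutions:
 g(y) = C1/cos(y)


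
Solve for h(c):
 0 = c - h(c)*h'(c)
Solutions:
 h(c) = -sqrt(C1 + c^2)
 h(c) = sqrt(C1 + c^2)


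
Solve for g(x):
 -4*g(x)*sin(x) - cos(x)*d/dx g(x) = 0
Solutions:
 g(x) = C1*cos(x)^4


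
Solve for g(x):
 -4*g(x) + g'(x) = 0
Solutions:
 g(x) = C1*exp(4*x)


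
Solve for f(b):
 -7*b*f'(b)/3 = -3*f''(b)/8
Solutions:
 f(b) = C1 + C2*erfi(2*sqrt(7)*b/3)


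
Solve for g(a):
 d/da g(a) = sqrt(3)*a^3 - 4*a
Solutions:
 g(a) = C1 + sqrt(3)*a^4/4 - 2*a^2


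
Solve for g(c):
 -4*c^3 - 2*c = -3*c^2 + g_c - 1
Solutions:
 g(c) = C1 - c^4 + c^3 - c^2 + c


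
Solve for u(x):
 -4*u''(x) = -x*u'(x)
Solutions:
 u(x) = C1 + C2*erfi(sqrt(2)*x/4)


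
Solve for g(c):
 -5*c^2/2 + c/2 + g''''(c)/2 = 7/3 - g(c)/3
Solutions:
 g(c) = 15*c^2/2 - 3*c/2 + (C1*sin(6^(3/4)*c/6) + C2*cos(6^(3/4)*c/6))*exp(-6^(3/4)*c/6) + (C3*sin(6^(3/4)*c/6) + C4*cos(6^(3/4)*c/6))*exp(6^(3/4)*c/6) + 7


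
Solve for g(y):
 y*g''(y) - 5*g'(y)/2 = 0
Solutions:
 g(y) = C1 + C2*y^(7/2)


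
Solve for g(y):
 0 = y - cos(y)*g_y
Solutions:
 g(y) = C1 + Integral(y/cos(y), y)


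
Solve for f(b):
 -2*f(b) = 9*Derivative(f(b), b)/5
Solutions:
 f(b) = C1*exp(-10*b/9)


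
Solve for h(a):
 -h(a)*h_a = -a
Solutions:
 h(a) = -sqrt(C1 + a^2)
 h(a) = sqrt(C1 + a^2)


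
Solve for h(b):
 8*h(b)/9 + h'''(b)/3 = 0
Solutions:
 h(b) = C3*exp(-2*3^(2/3)*b/3) + (C1*sin(3^(1/6)*b) + C2*cos(3^(1/6)*b))*exp(3^(2/3)*b/3)


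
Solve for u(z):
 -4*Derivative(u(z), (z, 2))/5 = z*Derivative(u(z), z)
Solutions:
 u(z) = C1 + C2*erf(sqrt(10)*z/4)


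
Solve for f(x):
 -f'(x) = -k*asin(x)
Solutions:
 f(x) = C1 + k*(x*asin(x) + sqrt(1 - x^2))


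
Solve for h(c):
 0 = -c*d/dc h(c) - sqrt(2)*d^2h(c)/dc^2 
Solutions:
 h(c) = C1 + C2*erf(2^(1/4)*c/2)


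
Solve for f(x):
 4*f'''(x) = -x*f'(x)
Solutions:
 f(x) = C1 + Integral(C2*airyai(-2^(1/3)*x/2) + C3*airybi(-2^(1/3)*x/2), x)


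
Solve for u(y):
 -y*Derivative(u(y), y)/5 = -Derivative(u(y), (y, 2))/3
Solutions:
 u(y) = C1 + C2*erfi(sqrt(30)*y/10)


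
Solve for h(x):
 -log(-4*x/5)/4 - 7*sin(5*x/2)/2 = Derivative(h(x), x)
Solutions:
 h(x) = C1 - x*log(-x)/4 - x*log(2)/2 + x/4 + x*log(5)/4 + 7*cos(5*x/2)/5


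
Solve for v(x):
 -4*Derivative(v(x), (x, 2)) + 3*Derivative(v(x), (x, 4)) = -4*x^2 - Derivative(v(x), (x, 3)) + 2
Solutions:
 v(x) = C1 + C2*x + C3*exp(-4*x/3) + C4*exp(x) + x^4/12 + x^3/12 + 9*x^2/16


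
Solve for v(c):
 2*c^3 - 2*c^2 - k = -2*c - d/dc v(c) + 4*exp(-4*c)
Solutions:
 v(c) = C1 - c^4/2 + 2*c^3/3 - c^2 + c*k - exp(-4*c)


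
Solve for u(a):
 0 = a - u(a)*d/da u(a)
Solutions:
 u(a) = -sqrt(C1 + a^2)
 u(a) = sqrt(C1 + a^2)


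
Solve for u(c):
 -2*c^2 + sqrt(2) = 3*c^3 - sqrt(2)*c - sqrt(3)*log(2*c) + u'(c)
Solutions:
 u(c) = C1 - 3*c^4/4 - 2*c^3/3 + sqrt(2)*c^2/2 + sqrt(3)*c*log(c) - sqrt(3)*c + sqrt(3)*c*log(2) + sqrt(2)*c


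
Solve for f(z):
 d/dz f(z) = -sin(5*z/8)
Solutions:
 f(z) = C1 + 8*cos(5*z/8)/5


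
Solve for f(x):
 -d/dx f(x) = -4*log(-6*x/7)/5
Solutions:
 f(x) = C1 + 4*x*log(-x)/5 + 4*x*(-log(7) - 1 + log(6))/5


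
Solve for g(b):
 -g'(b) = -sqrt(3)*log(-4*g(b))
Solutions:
 -sqrt(3)*Integral(1/(log(-_y) + 2*log(2)), (_y, g(b)))/3 = C1 - b


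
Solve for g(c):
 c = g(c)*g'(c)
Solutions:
 g(c) = -sqrt(C1 + c^2)
 g(c) = sqrt(C1 + c^2)


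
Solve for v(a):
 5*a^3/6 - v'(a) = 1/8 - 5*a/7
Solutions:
 v(a) = C1 + 5*a^4/24 + 5*a^2/14 - a/8


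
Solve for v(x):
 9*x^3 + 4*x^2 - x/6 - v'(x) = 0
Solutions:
 v(x) = C1 + 9*x^4/4 + 4*x^3/3 - x^2/12


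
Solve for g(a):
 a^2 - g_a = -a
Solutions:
 g(a) = C1 + a^3/3 + a^2/2


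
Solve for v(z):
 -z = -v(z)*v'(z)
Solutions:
 v(z) = -sqrt(C1 + z^2)
 v(z) = sqrt(C1 + z^2)


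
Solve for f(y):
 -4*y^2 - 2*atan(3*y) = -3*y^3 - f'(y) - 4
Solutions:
 f(y) = C1 - 3*y^4/4 + 4*y^3/3 + 2*y*atan(3*y) - 4*y - log(9*y^2 + 1)/3


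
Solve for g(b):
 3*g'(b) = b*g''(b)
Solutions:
 g(b) = C1 + C2*b^4


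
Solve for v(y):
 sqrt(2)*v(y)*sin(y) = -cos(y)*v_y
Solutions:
 v(y) = C1*cos(y)^(sqrt(2))


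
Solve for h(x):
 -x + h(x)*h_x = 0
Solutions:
 h(x) = -sqrt(C1 + x^2)
 h(x) = sqrt(C1 + x^2)


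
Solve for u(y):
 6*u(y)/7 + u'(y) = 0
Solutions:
 u(y) = C1*exp(-6*y/7)


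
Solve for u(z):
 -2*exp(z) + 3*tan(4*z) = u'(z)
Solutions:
 u(z) = C1 - 2*exp(z) - 3*log(cos(4*z))/4


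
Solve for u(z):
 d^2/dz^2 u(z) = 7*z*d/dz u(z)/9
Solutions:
 u(z) = C1 + C2*erfi(sqrt(14)*z/6)


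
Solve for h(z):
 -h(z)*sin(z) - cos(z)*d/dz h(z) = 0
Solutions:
 h(z) = C1*cos(z)


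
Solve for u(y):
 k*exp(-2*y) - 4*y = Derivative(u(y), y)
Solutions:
 u(y) = C1 - k*exp(-2*y)/2 - 2*y^2


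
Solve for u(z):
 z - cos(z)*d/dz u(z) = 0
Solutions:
 u(z) = C1 + Integral(z/cos(z), z)


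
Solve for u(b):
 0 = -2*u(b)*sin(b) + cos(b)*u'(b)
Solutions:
 u(b) = C1/cos(b)^2


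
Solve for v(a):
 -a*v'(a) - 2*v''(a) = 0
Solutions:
 v(a) = C1 + C2*erf(a/2)


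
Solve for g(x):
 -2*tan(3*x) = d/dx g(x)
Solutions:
 g(x) = C1 + 2*log(cos(3*x))/3


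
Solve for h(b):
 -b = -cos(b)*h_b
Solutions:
 h(b) = C1 + Integral(b/cos(b), b)


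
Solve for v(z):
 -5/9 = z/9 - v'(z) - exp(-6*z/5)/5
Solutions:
 v(z) = C1 + z^2/18 + 5*z/9 + exp(-6*z/5)/6


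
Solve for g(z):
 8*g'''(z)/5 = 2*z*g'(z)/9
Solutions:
 g(z) = C1 + Integral(C2*airyai(30^(1/3)*z/6) + C3*airybi(30^(1/3)*z/6), z)


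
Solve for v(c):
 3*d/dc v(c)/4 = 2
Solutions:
 v(c) = C1 + 8*c/3


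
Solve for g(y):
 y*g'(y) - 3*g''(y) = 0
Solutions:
 g(y) = C1 + C2*erfi(sqrt(6)*y/6)


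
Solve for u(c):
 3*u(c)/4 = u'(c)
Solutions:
 u(c) = C1*exp(3*c/4)


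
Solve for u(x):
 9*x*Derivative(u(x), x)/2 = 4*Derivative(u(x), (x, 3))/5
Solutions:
 u(x) = C1 + Integral(C2*airyai(45^(1/3)*x/2) + C3*airybi(45^(1/3)*x/2), x)


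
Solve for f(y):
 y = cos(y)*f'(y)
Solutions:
 f(y) = C1 + Integral(y/cos(y), y)


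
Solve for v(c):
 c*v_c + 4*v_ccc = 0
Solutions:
 v(c) = C1 + Integral(C2*airyai(-2^(1/3)*c/2) + C3*airybi(-2^(1/3)*c/2), c)


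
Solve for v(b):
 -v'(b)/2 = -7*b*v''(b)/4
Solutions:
 v(b) = C1 + C2*b^(9/7)


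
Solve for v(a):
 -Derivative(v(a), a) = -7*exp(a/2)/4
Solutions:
 v(a) = C1 + 7*exp(a/2)/2


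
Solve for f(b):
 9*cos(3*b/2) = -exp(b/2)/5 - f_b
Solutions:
 f(b) = C1 - 2*exp(b/2)/5 - 6*sin(3*b/2)


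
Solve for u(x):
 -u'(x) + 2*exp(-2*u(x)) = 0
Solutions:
 u(x) = log(-sqrt(C1 + 4*x))
 u(x) = log(C1 + 4*x)/2


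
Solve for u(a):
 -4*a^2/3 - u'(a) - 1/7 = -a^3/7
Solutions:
 u(a) = C1 + a^4/28 - 4*a^3/9 - a/7


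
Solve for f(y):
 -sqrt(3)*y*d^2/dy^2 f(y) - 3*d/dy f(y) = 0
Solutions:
 f(y) = C1 + C2*y^(1 - sqrt(3))


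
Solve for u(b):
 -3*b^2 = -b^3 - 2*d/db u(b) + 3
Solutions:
 u(b) = C1 - b^4/8 + b^3/2 + 3*b/2


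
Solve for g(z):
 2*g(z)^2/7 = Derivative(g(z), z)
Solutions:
 g(z) = -7/(C1 + 2*z)


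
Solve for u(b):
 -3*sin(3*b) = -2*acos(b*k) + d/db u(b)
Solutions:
 u(b) = C1 + 2*Piecewise((b*acos(b*k) - sqrt(-b^2*k^2 + 1)/k, Ne(k, 0)), (pi*b/2, True)) + cos(3*b)


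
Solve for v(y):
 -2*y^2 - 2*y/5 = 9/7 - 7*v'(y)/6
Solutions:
 v(y) = C1 + 4*y^3/7 + 6*y^2/35 + 54*y/49


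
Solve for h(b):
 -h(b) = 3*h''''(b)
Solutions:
 h(b) = (C1*sin(sqrt(2)*3^(3/4)*b/6) + C2*cos(sqrt(2)*3^(3/4)*b/6))*exp(-sqrt(2)*3^(3/4)*b/6) + (C3*sin(sqrt(2)*3^(3/4)*b/6) + C4*cos(sqrt(2)*3^(3/4)*b/6))*exp(sqrt(2)*3^(3/4)*b/6)


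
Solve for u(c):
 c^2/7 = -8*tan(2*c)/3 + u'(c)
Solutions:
 u(c) = C1 + c^3/21 - 4*log(cos(2*c))/3


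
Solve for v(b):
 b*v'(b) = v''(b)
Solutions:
 v(b) = C1 + C2*erfi(sqrt(2)*b/2)


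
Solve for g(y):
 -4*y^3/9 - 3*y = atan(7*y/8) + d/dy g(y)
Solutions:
 g(y) = C1 - y^4/9 - 3*y^2/2 - y*atan(7*y/8) + 4*log(49*y^2 + 64)/7


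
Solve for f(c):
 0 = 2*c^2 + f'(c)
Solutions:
 f(c) = C1 - 2*c^3/3


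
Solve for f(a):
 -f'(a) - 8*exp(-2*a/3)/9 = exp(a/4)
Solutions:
 f(a) = C1 - 4*exp(a/4) + 4*exp(-2*a/3)/3


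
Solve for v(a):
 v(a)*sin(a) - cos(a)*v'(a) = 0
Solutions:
 v(a) = C1/cos(a)


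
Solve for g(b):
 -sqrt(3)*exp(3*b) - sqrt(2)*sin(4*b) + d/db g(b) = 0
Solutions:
 g(b) = C1 + sqrt(3)*exp(3*b)/3 - sqrt(2)*cos(4*b)/4


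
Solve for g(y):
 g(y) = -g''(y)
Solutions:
 g(y) = C1*sin(y) + C2*cos(y)


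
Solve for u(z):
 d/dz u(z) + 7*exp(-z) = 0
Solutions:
 u(z) = C1 + 7*exp(-z)


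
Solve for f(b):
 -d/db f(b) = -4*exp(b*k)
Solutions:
 f(b) = C1 + 4*exp(b*k)/k


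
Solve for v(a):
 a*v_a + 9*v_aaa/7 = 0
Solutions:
 v(a) = C1 + Integral(C2*airyai(-21^(1/3)*a/3) + C3*airybi(-21^(1/3)*a/3), a)


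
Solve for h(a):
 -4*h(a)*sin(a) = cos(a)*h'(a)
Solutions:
 h(a) = C1*cos(a)^4


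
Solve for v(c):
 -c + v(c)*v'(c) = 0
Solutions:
 v(c) = -sqrt(C1 + c^2)
 v(c) = sqrt(C1 + c^2)


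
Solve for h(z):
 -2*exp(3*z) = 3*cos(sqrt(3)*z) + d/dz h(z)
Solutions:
 h(z) = C1 - 2*exp(3*z)/3 - sqrt(3)*sin(sqrt(3)*z)


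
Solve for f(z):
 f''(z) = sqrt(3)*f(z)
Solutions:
 f(z) = C1*exp(-3^(1/4)*z) + C2*exp(3^(1/4)*z)


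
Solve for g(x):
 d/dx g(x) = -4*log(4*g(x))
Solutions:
 Integral(1/(log(_y) + 2*log(2)), (_y, g(x)))/4 = C1 - x


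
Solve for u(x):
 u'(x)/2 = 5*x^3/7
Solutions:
 u(x) = C1 + 5*x^4/14


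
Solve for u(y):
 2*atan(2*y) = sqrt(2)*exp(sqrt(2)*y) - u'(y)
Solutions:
 u(y) = C1 - 2*y*atan(2*y) + exp(sqrt(2)*y) + log(4*y^2 + 1)/2


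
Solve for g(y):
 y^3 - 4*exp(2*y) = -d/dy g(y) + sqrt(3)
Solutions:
 g(y) = C1 - y^4/4 + sqrt(3)*y + 2*exp(2*y)


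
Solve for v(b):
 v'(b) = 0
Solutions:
 v(b) = C1


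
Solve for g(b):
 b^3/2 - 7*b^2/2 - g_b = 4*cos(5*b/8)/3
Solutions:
 g(b) = C1 + b^4/8 - 7*b^3/6 - 32*sin(5*b/8)/15


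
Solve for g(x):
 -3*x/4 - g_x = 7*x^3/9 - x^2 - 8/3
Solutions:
 g(x) = C1 - 7*x^4/36 + x^3/3 - 3*x^2/8 + 8*x/3


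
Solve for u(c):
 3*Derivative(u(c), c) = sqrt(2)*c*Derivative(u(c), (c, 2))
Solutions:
 u(c) = C1 + C2*c^(1 + 3*sqrt(2)/2)


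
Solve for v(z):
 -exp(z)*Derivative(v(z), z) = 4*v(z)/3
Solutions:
 v(z) = C1*exp(4*exp(-z)/3)


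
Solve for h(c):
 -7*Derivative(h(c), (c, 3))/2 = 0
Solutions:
 h(c) = C1 + C2*c + C3*c^2


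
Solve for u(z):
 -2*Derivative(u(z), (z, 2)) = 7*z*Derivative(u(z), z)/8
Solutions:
 u(z) = C1 + C2*erf(sqrt(14)*z/8)


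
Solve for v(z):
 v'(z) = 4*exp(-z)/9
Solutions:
 v(z) = C1 - 4*exp(-z)/9


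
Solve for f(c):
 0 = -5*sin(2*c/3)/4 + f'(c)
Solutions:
 f(c) = C1 - 15*cos(2*c/3)/8


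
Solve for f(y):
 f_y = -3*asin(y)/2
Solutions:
 f(y) = C1 - 3*y*asin(y)/2 - 3*sqrt(1 - y^2)/2


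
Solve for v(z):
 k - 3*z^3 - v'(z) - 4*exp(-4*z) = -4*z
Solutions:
 v(z) = C1 + k*z - 3*z^4/4 + 2*z^2 + exp(-4*z)


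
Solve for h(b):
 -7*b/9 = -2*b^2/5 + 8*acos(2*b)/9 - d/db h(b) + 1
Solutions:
 h(b) = C1 - 2*b^3/15 + 7*b^2/18 + 8*b*acos(2*b)/9 + b - 4*sqrt(1 - 4*b^2)/9


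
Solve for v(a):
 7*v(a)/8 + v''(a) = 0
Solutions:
 v(a) = C1*sin(sqrt(14)*a/4) + C2*cos(sqrt(14)*a/4)


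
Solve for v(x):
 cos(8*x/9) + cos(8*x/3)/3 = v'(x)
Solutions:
 v(x) = C1 + 9*sin(8*x/9)/8 + sin(8*x/3)/8


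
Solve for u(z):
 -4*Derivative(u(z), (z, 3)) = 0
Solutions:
 u(z) = C1 + C2*z + C3*z^2


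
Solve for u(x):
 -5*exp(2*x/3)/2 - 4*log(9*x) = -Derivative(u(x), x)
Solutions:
 u(x) = C1 + 4*x*log(x) + 4*x*(-1 + 2*log(3)) + 15*exp(2*x/3)/4


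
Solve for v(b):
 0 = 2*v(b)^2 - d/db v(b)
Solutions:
 v(b) = -1/(C1 + 2*b)


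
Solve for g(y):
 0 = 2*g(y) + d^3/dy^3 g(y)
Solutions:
 g(y) = C3*exp(-2^(1/3)*y) + (C1*sin(2^(1/3)*sqrt(3)*y/2) + C2*cos(2^(1/3)*sqrt(3)*y/2))*exp(2^(1/3)*y/2)


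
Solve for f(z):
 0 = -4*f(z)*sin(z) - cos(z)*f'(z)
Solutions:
 f(z) = C1*cos(z)^4


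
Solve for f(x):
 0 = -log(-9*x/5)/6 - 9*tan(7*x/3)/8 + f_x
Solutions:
 f(x) = C1 + x*log(-x)/6 - x*log(5)/6 - x/6 + x*log(3)/3 - 27*log(cos(7*x/3))/56


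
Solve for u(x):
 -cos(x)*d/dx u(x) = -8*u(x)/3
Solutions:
 u(x) = C1*(sin(x) + 1)^(4/3)/(sin(x) - 1)^(4/3)


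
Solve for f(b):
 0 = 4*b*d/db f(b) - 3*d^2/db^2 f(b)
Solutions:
 f(b) = C1 + C2*erfi(sqrt(6)*b/3)


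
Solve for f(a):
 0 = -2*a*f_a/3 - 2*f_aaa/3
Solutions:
 f(a) = C1 + Integral(C2*airyai(-a) + C3*airybi(-a), a)


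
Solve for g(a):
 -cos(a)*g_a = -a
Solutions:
 g(a) = C1 + Integral(a/cos(a), a)


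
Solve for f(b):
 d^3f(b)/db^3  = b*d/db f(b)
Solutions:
 f(b) = C1 + Integral(C2*airyai(b) + C3*airybi(b), b)


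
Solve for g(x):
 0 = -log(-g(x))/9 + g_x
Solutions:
 -li(-g(x)) = C1 + x/9


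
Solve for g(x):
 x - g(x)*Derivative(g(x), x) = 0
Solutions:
 g(x) = -sqrt(C1 + x^2)
 g(x) = sqrt(C1 + x^2)


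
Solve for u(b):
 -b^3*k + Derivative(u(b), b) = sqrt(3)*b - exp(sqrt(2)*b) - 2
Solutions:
 u(b) = C1 + b^4*k/4 + sqrt(3)*b^2/2 - 2*b - sqrt(2)*exp(sqrt(2)*b)/2


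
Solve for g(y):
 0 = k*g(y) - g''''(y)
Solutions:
 g(y) = C1*exp(-k^(1/4)*y) + C2*exp(k^(1/4)*y) + C3*exp(-I*k^(1/4)*y) + C4*exp(I*k^(1/4)*y)


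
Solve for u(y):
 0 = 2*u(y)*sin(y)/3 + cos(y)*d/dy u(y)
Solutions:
 u(y) = C1*cos(y)^(2/3)


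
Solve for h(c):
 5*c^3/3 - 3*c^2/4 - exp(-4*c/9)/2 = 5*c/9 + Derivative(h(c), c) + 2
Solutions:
 h(c) = C1 + 5*c^4/12 - c^3/4 - 5*c^2/18 - 2*c + 9*exp(-4*c/9)/8


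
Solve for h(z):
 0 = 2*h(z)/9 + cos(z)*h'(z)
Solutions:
 h(z) = C1*(sin(z) - 1)^(1/9)/(sin(z) + 1)^(1/9)


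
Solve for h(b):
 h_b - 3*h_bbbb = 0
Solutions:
 h(b) = C1 + C4*exp(3^(2/3)*b/3) + (C2*sin(3^(1/6)*b/2) + C3*cos(3^(1/6)*b/2))*exp(-3^(2/3)*b/6)


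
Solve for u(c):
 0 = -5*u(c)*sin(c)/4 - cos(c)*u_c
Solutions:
 u(c) = C1*cos(c)^(5/4)


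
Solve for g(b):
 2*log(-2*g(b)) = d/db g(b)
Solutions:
 -Integral(1/(log(-_y) + log(2)), (_y, g(b)))/2 = C1 - b


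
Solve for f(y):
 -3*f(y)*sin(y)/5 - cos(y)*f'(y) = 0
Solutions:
 f(y) = C1*cos(y)^(3/5)


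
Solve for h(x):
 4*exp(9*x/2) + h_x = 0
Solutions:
 h(x) = C1 - 8*exp(9*x/2)/9


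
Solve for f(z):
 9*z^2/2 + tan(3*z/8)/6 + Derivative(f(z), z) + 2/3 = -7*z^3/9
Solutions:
 f(z) = C1 - 7*z^4/36 - 3*z^3/2 - 2*z/3 + 4*log(cos(3*z/8))/9


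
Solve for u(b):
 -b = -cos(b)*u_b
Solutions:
 u(b) = C1 + Integral(b/cos(b), b)


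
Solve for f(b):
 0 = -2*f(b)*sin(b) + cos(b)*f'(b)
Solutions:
 f(b) = C1/cos(b)^2


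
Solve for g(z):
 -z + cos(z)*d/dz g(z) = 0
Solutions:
 g(z) = C1 + Integral(z/cos(z), z)


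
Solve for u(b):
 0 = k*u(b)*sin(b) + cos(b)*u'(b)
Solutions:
 u(b) = C1*exp(k*log(cos(b)))


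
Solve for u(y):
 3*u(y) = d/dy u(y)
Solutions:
 u(y) = C1*exp(3*y)


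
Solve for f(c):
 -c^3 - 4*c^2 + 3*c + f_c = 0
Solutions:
 f(c) = C1 + c^4/4 + 4*c^3/3 - 3*c^2/2


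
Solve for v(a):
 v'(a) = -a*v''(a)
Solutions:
 v(a) = C1 + C2*log(a)


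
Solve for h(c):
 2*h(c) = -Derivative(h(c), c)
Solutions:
 h(c) = C1*exp(-2*c)


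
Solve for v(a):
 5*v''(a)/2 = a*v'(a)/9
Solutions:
 v(a) = C1 + C2*erfi(sqrt(5)*a/15)


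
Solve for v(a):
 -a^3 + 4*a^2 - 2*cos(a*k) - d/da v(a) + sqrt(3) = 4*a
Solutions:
 v(a) = C1 - a^4/4 + 4*a^3/3 - 2*a^2 + sqrt(3)*a - 2*sin(a*k)/k


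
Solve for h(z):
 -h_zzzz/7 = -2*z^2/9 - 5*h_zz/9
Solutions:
 h(z) = C1 + C2*z + C3*exp(-sqrt(35)*z/3) + C4*exp(sqrt(35)*z/3) - z^4/30 - 18*z^2/175


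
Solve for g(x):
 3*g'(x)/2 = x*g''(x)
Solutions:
 g(x) = C1 + C2*x^(5/2)


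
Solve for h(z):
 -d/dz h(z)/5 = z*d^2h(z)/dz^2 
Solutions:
 h(z) = C1 + C2*z^(4/5)


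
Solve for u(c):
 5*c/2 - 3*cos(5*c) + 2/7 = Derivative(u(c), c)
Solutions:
 u(c) = C1 + 5*c^2/4 + 2*c/7 - 3*sin(5*c)/5


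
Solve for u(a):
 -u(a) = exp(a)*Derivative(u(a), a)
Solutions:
 u(a) = C1*exp(exp(-a))


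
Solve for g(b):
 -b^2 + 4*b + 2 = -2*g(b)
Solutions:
 g(b) = b^2/2 - 2*b - 1


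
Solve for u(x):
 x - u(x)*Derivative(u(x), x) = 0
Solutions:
 u(x) = -sqrt(C1 + x^2)
 u(x) = sqrt(C1 + x^2)


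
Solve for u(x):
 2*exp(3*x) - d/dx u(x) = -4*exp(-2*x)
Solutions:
 u(x) = C1 + 2*exp(3*x)/3 - 2*exp(-2*x)


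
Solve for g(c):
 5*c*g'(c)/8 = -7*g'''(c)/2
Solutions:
 g(c) = C1 + Integral(C2*airyai(-490^(1/3)*c/14) + C3*airybi(-490^(1/3)*c/14), c)


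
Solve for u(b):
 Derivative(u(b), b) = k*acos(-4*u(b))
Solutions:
 Integral(1/acos(-4*_y), (_y, u(b))) = C1 + b*k


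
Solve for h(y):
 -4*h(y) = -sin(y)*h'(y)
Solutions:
 h(y) = C1*(cos(y)^2 - 2*cos(y) + 1)/(cos(y)^2 + 2*cos(y) + 1)


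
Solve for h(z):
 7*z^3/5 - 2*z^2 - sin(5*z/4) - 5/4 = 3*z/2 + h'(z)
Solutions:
 h(z) = C1 + 7*z^4/20 - 2*z^3/3 - 3*z^2/4 - 5*z/4 + 4*cos(5*z/4)/5


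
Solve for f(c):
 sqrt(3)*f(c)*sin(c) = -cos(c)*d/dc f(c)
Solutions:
 f(c) = C1*cos(c)^(sqrt(3))


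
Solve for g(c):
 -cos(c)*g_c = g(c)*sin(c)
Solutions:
 g(c) = C1*cos(c)


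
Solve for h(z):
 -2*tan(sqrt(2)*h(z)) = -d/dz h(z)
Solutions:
 h(z) = sqrt(2)*(pi - asin(C1*exp(2*sqrt(2)*z)))/2
 h(z) = sqrt(2)*asin(C1*exp(2*sqrt(2)*z))/2


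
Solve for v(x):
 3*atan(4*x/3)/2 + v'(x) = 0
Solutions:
 v(x) = C1 - 3*x*atan(4*x/3)/2 + 9*log(16*x^2 + 9)/16


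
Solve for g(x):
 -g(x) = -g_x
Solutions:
 g(x) = C1*exp(x)


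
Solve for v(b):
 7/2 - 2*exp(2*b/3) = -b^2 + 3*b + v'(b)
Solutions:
 v(b) = C1 + b^3/3 - 3*b^2/2 + 7*b/2 - 3*exp(2*b/3)


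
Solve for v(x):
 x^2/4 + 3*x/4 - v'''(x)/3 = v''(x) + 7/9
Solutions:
 v(x) = C1 + C2*x + C3*exp(-3*x) + x^4/48 + 7*x^3/72 - 35*x^2/72


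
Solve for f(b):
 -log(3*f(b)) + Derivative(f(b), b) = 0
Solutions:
 -Integral(1/(log(_y) + log(3)), (_y, f(b))) = C1 - b


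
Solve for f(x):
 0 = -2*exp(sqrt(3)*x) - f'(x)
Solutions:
 f(x) = C1 - 2*sqrt(3)*exp(sqrt(3)*x)/3


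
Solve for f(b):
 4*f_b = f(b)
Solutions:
 f(b) = C1*exp(b/4)


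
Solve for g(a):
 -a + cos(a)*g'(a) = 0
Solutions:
 g(a) = C1 + Integral(a/cos(a), a)


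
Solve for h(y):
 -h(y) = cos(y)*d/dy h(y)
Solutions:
 h(y) = C1*sqrt(sin(y) - 1)/sqrt(sin(y) + 1)


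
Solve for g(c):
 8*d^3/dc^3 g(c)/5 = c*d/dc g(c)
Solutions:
 g(c) = C1 + Integral(C2*airyai(5^(1/3)*c/2) + C3*airybi(5^(1/3)*c/2), c)


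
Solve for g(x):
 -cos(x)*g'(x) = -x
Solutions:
 g(x) = C1 + Integral(x/cos(x), x)


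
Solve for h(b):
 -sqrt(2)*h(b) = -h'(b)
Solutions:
 h(b) = C1*exp(sqrt(2)*b)


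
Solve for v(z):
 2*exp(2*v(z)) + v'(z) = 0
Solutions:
 v(z) = log(-sqrt(-1/(C1 - 2*z))) - log(2)/2
 v(z) = log(-1/(C1 - 2*z))/2 - log(2)/2


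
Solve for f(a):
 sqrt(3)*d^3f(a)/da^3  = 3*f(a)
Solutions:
 f(a) = C3*exp(3^(1/6)*a) + (C1*sin(3^(2/3)*a/2) + C2*cos(3^(2/3)*a/2))*exp(-3^(1/6)*a/2)


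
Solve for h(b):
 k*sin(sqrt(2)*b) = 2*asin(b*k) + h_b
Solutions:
 h(b) = C1 - sqrt(2)*k*cos(sqrt(2)*b)/2 - 2*Piecewise((b*asin(b*k) + sqrt(-b^2*k^2 + 1)/k, Ne(k, 0)), (0, True))


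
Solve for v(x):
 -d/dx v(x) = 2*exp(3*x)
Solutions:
 v(x) = C1 - 2*exp(3*x)/3


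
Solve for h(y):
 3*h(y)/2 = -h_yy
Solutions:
 h(y) = C1*sin(sqrt(6)*y/2) + C2*cos(sqrt(6)*y/2)


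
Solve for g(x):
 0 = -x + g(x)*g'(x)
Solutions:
 g(x) = -sqrt(C1 + x^2)
 g(x) = sqrt(C1 + x^2)


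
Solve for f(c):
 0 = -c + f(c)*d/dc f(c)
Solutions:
 f(c) = -sqrt(C1 + c^2)
 f(c) = sqrt(C1 + c^2)


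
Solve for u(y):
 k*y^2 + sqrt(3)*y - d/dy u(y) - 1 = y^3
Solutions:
 u(y) = C1 + k*y^3/3 - y^4/4 + sqrt(3)*y^2/2 - y


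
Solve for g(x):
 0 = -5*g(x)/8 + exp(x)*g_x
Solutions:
 g(x) = C1*exp(-5*exp(-x)/8)


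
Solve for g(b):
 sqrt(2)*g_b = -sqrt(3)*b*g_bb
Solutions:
 g(b) = C1 + C2*b^(1 - sqrt(6)/3)


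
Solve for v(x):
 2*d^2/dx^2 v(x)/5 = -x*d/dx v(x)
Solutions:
 v(x) = C1 + C2*erf(sqrt(5)*x/2)


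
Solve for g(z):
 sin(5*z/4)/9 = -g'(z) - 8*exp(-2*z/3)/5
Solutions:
 g(z) = C1 + 4*cos(5*z/4)/45 + 12*exp(-2*z/3)/5


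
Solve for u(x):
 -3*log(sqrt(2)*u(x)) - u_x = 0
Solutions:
 2*Integral(1/(2*log(_y) + log(2)), (_y, u(x)))/3 = C1 - x


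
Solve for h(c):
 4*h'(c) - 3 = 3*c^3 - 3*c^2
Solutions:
 h(c) = C1 + 3*c^4/16 - c^3/4 + 3*c/4


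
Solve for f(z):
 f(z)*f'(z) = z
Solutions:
 f(z) = -sqrt(C1 + z^2)
 f(z) = sqrt(C1 + z^2)


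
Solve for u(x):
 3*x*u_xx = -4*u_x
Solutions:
 u(x) = C1 + C2/x^(1/3)


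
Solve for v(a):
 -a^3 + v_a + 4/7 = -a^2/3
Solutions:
 v(a) = C1 + a^4/4 - a^3/9 - 4*a/7


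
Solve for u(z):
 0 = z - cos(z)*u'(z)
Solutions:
 u(z) = C1 + Integral(z/cos(z), z)


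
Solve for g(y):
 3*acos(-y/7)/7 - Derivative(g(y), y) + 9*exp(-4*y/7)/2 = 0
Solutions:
 g(y) = C1 + 3*y*acos(-y/7)/7 + 3*sqrt(49 - y^2)/7 - 63*exp(-4*y/7)/8


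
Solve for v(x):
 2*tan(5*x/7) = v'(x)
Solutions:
 v(x) = C1 - 14*log(cos(5*x/7))/5


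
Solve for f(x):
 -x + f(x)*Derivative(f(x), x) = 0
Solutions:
 f(x) = -sqrt(C1 + x^2)
 f(x) = sqrt(C1 + x^2)


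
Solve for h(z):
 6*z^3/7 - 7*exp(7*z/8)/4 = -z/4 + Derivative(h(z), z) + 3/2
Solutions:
 h(z) = C1 + 3*z^4/14 + z^2/8 - 3*z/2 - 2*exp(7*z/8)


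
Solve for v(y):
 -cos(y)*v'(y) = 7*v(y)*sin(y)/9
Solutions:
 v(y) = C1*cos(y)^(7/9)


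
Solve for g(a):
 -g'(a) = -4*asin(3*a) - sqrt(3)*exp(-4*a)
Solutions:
 g(a) = C1 + 4*a*asin(3*a) + 4*sqrt(1 - 9*a^2)/3 - sqrt(3)*exp(-4*a)/4


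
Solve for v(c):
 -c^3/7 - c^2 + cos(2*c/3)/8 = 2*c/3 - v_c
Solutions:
 v(c) = C1 + c^4/28 + c^3/3 + c^2/3 - 3*sin(2*c/3)/16


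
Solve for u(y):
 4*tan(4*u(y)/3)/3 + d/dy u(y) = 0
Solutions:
 u(y) = -3*asin(C1*exp(-16*y/9))/4 + 3*pi/4
 u(y) = 3*asin(C1*exp(-16*y/9))/4


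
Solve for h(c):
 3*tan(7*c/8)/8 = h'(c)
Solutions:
 h(c) = C1 - 3*log(cos(7*c/8))/7


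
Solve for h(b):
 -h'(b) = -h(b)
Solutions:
 h(b) = C1*exp(b)


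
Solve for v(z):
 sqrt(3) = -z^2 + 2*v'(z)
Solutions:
 v(z) = C1 + z^3/6 + sqrt(3)*z/2


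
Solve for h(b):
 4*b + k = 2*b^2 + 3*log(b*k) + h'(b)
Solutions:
 h(b) = C1 - 2*b^3/3 + 2*b^2 + b*(k + 3) - 3*b*log(b*k)


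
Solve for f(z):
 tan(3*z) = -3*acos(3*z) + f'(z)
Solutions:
 f(z) = C1 + 3*z*acos(3*z) - sqrt(1 - 9*z^2) - log(cos(3*z))/3


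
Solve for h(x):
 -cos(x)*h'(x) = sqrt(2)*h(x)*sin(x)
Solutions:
 h(x) = C1*cos(x)^(sqrt(2))


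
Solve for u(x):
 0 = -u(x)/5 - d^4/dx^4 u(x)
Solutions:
 u(x) = (C1*sin(sqrt(2)*5^(3/4)*x/10) + C2*cos(sqrt(2)*5^(3/4)*x/10))*exp(-sqrt(2)*5^(3/4)*x/10) + (C3*sin(sqrt(2)*5^(3/4)*x/10) + C4*cos(sqrt(2)*5^(3/4)*x/10))*exp(sqrt(2)*5^(3/4)*x/10)


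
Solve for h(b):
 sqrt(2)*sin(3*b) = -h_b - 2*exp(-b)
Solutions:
 h(b) = C1 + sqrt(2)*cos(3*b)/3 + 2*exp(-b)


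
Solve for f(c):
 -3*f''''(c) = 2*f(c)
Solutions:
 f(c) = (C1*sin(6^(3/4)*c/6) + C2*cos(6^(3/4)*c/6))*exp(-6^(3/4)*c/6) + (C3*sin(6^(3/4)*c/6) + C4*cos(6^(3/4)*c/6))*exp(6^(3/4)*c/6)


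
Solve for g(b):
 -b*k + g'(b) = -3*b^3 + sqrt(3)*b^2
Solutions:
 g(b) = C1 - 3*b^4/4 + sqrt(3)*b^3/3 + b^2*k/2


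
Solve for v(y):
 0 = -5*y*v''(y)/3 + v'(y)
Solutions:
 v(y) = C1 + C2*y^(8/5)


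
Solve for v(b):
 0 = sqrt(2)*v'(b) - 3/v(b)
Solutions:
 v(b) = -sqrt(C1 + 3*sqrt(2)*b)
 v(b) = sqrt(C1 + 3*sqrt(2)*b)


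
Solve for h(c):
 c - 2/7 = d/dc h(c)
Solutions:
 h(c) = C1 + c^2/2 - 2*c/7


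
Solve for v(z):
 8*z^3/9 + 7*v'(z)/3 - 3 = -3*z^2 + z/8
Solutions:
 v(z) = C1 - 2*z^4/21 - 3*z^3/7 + 3*z^2/112 + 9*z/7


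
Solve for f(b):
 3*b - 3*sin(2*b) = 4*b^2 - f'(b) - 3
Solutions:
 f(b) = C1 + 4*b^3/3 - 3*b^2/2 - 3*b - 3*cos(2*b)/2


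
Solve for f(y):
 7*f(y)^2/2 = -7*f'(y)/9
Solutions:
 f(y) = 2/(C1 + 9*y)


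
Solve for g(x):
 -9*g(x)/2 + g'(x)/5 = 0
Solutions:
 g(x) = C1*exp(45*x/2)


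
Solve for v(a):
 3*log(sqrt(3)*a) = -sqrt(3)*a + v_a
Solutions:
 v(a) = C1 + sqrt(3)*a^2/2 + 3*a*log(a) - 3*a + 3*a*log(3)/2


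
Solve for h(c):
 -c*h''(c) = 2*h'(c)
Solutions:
 h(c) = C1 + C2/c


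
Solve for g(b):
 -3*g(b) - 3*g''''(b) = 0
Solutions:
 g(b) = (C1*sin(sqrt(2)*b/2) + C2*cos(sqrt(2)*b/2))*exp(-sqrt(2)*b/2) + (C3*sin(sqrt(2)*b/2) + C4*cos(sqrt(2)*b/2))*exp(sqrt(2)*b/2)


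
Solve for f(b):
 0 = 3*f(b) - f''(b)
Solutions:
 f(b) = C1*exp(-sqrt(3)*b) + C2*exp(sqrt(3)*b)


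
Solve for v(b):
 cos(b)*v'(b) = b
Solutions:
 v(b) = C1 + Integral(b/cos(b), b)


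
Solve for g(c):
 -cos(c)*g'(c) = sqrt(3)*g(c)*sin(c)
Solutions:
 g(c) = C1*cos(c)^(sqrt(3))


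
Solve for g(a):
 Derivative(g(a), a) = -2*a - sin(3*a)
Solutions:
 g(a) = C1 - a^2 + cos(3*a)/3


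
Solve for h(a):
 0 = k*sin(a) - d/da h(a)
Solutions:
 h(a) = C1 - k*cos(a)


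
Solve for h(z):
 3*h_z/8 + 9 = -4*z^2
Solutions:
 h(z) = C1 - 32*z^3/9 - 24*z


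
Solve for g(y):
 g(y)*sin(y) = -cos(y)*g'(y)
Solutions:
 g(y) = C1*cos(y)


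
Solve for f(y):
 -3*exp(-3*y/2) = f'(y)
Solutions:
 f(y) = C1 + 2*exp(-3*y/2)


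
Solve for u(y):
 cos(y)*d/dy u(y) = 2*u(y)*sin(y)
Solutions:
 u(y) = C1/cos(y)^2


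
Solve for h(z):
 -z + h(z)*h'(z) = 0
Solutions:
 h(z) = -sqrt(C1 + z^2)
 h(z) = sqrt(C1 + z^2)


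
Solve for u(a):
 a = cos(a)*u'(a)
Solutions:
 u(a) = C1 + Integral(a/cos(a), a)


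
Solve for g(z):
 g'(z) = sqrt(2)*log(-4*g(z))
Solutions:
 -sqrt(2)*Integral(1/(log(-_y) + 2*log(2)), (_y, g(z)))/2 = C1 - z


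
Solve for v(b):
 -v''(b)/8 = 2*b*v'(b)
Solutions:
 v(b) = C1 + C2*erf(2*sqrt(2)*b)


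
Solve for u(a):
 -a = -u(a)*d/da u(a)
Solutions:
 u(a) = -sqrt(C1 + a^2)
 u(a) = sqrt(C1 + a^2)


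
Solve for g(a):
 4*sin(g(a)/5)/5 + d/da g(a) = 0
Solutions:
 4*a/5 + 5*log(cos(g(a)/5) - 1)/2 - 5*log(cos(g(a)/5) + 1)/2 = C1


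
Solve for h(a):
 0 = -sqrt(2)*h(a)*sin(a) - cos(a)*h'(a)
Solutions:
 h(a) = C1*cos(a)^(sqrt(2))


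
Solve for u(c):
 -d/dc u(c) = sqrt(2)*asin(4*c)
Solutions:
 u(c) = C1 - sqrt(2)*(c*asin(4*c) + sqrt(1 - 16*c^2)/4)


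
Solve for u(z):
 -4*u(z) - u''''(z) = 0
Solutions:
 u(z) = (C1*sin(z) + C2*cos(z))*exp(-z) + (C3*sin(z) + C4*cos(z))*exp(z)


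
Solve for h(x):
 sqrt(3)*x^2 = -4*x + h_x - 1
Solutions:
 h(x) = C1 + sqrt(3)*x^3/3 + 2*x^2 + x


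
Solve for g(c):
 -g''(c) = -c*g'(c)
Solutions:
 g(c) = C1 + C2*erfi(sqrt(2)*c/2)


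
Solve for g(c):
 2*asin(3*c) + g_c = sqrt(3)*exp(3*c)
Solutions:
 g(c) = C1 - 2*c*asin(3*c) - 2*sqrt(1 - 9*c^2)/3 + sqrt(3)*exp(3*c)/3


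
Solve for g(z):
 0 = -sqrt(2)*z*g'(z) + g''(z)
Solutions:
 g(z) = C1 + C2*erfi(2^(3/4)*z/2)


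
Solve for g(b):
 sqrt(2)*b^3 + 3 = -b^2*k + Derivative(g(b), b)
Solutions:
 g(b) = C1 + sqrt(2)*b^4/4 + b^3*k/3 + 3*b


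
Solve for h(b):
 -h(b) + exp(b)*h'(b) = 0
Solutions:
 h(b) = C1*exp(-exp(-b))


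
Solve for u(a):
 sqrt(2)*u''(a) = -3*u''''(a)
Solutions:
 u(a) = C1 + C2*a + C3*sin(2^(1/4)*sqrt(3)*a/3) + C4*cos(2^(1/4)*sqrt(3)*a/3)


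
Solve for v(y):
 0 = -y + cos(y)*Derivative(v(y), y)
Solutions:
 v(y) = C1 + Integral(y/cos(y), y)


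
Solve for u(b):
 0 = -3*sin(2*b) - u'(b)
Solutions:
 u(b) = C1 + 3*cos(2*b)/2


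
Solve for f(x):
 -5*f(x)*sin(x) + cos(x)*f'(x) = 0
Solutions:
 f(x) = C1/cos(x)^5


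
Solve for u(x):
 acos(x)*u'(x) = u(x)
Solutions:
 u(x) = C1*exp(Integral(1/acos(x), x))


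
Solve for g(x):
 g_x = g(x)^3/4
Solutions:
 g(x) = -sqrt(2)*sqrt(-1/(C1 + x))
 g(x) = sqrt(2)*sqrt(-1/(C1 + x))


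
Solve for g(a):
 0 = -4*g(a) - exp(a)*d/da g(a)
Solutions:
 g(a) = C1*exp(4*exp(-a))


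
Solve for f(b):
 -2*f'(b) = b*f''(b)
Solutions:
 f(b) = C1 + C2/b


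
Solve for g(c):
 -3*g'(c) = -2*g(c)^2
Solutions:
 g(c) = -3/(C1 + 2*c)


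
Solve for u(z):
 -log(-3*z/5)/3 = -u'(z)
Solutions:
 u(z) = C1 + z*log(-z)/3 + z*(-log(5) - 1 + log(3))/3


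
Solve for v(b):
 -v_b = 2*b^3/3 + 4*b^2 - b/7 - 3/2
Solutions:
 v(b) = C1 - b^4/6 - 4*b^3/3 + b^2/14 + 3*b/2


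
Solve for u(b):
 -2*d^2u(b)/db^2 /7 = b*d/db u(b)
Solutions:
 u(b) = C1 + C2*erf(sqrt(7)*b/2)


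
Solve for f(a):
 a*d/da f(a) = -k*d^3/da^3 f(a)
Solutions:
 f(a) = C1 + Integral(C2*airyai(a*(-1/k)^(1/3)) + C3*airybi(a*(-1/k)^(1/3)), a)


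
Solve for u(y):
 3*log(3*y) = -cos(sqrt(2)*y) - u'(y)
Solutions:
 u(y) = C1 - 3*y*log(y) - 3*y*log(3) + 3*y - sqrt(2)*sin(sqrt(2)*y)/2


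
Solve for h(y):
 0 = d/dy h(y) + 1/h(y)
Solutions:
 h(y) = -sqrt(C1 - 2*y)
 h(y) = sqrt(C1 - 2*y)


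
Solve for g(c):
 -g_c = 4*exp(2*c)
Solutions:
 g(c) = C1 - 2*exp(2*c)


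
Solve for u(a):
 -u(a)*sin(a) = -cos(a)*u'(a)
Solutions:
 u(a) = C1/cos(a)


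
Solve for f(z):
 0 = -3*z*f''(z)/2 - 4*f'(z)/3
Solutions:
 f(z) = C1 + C2*z^(1/9)


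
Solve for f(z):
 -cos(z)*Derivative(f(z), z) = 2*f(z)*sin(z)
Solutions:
 f(z) = C1*cos(z)^2


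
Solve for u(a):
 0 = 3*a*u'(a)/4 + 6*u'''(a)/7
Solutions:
 u(a) = C1 + Integral(C2*airyai(-7^(1/3)*a/2) + C3*airybi(-7^(1/3)*a/2), a)


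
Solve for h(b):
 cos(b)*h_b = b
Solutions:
 h(b) = C1 + Integral(b/cos(b), b)


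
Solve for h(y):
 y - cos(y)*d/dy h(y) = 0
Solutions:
 h(y) = C1 + Integral(y/cos(y), y)


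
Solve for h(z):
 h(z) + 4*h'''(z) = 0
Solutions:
 h(z) = C3*exp(-2^(1/3)*z/2) + (C1*sin(2^(1/3)*sqrt(3)*z/4) + C2*cos(2^(1/3)*sqrt(3)*z/4))*exp(2^(1/3)*z/4)


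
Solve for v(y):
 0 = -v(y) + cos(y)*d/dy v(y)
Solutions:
 v(y) = C1*sqrt(sin(y) + 1)/sqrt(sin(y) - 1)


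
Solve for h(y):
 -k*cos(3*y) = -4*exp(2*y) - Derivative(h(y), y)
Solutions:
 h(y) = C1 + k*sin(3*y)/3 - 2*exp(2*y)


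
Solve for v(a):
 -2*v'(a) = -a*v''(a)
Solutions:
 v(a) = C1 + C2*a^3


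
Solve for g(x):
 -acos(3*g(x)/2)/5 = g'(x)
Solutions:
 Integral(1/acos(3*_y/2), (_y, g(x))) = C1 - x/5


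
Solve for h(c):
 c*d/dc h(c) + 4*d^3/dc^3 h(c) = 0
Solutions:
 h(c) = C1 + Integral(C2*airyai(-2^(1/3)*c/2) + C3*airybi(-2^(1/3)*c/2), c)


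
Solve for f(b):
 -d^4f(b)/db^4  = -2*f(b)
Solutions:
 f(b) = C1*exp(-2^(1/4)*b) + C2*exp(2^(1/4)*b) + C3*sin(2^(1/4)*b) + C4*cos(2^(1/4)*b)


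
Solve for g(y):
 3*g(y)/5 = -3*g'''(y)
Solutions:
 g(y) = C3*exp(-5^(2/3)*y/5) + (C1*sin(sqrt(3)*5^(2/3)*y/10) + C2*cos(sqrt(3)*5^(2/3)*y/10))*exp(5^(2/3)*y/10)


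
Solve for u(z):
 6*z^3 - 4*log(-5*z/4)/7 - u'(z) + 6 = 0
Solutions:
 u(z) = C1 + 3*z^4/2 - 4*z*log(-z)/7 + 2*z*(-2*log(5) + 4*log(2) + 23)/7


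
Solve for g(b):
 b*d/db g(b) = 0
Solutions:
 g(b) = C1


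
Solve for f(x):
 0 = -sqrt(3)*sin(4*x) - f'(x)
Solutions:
 f(x) = C1 + sqrt(3)*cos(4*x)/4


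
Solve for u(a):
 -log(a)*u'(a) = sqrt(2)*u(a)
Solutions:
 u(a) = C1*exp(-sqrt(2)*li(a))


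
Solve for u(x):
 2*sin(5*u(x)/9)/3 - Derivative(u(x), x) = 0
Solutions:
 -2*x/3 + 9*log(cos(5*u(x)/9) - 1)/10 - 9*log(cos(5*u(x)/9) + 1)/10 = C1


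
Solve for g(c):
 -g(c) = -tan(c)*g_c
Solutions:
 g(c) = C1*sin(c)


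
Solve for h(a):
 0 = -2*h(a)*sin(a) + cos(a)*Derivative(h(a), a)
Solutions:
 h(a) = C1/cos(a)^2


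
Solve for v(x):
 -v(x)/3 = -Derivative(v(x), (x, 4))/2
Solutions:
 v(x) = C1*exp(-2^(1/4)*3^(3/4)*x/3) + C2*exp(2^(1/4)*3^(3/4)*x/3) + C3*sin(2^(1/4)*3^(3/4)*x/3) + C4*cos(2^(1/4)*3^(3/4)*x/3)


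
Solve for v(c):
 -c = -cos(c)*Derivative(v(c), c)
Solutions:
 v(c) = C1 + Integral(c/cos(c), c)


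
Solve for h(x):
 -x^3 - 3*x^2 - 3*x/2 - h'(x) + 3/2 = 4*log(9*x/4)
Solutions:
 h(x) = C1 - x^4/4 - x^3 - 3*x^2/4 - 4*x*log(x) - 8*x*log(3) + 11*x/2 + 8*x*log(2)


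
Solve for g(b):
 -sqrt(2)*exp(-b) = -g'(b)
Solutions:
 g(b) = C1 - sqrt(2)*exp(-b)


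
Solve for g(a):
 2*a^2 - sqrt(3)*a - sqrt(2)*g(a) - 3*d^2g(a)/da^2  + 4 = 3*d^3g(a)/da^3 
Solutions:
 g(a) = C1*exp(a*(-2 + (1 + 9*sqrt(2)/2 + sqrt(-4 + (2 + 9*sqrt(2))^2)/2)^(-1/3) + (1 + 9*sqrt(2)/2 + sqrt(-4 + (2 + 9*sqrt(2))^2)/2)^(1/3))/6)*sin(sqrt(3)*a*(-(1 + 9*sqrt(2)/2 + sqrt(-4 + (2 + 9*sqrt(2))^2)/2)^(1/3) + (1 + 9*sqrt(2)/2 + sqrt(-4 + (2 + 9*sqrt(2))^2)/2)^(-1/3))/6) + C2*exp(a*(-2 + (1 + 9*sqrt(2)/2 + sqrt(-4 + (2 + 9*sqrt(2))^2)/2)^(-1/3) + (1 + 9*sqrt(2)/2 + sqrt(-4 + (2 + 9*sqrt(2))^2)/2)^(1/3))/6)*cos(sqrt(3)*a*(-(1 + 9*sqrt(2)/2 + sqrt(-4 + (2 + 9*sqrt(2))^2)/2)^(1/3) + (1 + 9*sqrt(2)/2 + sqrt(-4 + (2 + 9*sqrt(2))^2)/2)^(-1/3))/6) + C3*exp(-a*((1 + 9*sqrt(2)/2 + sqrt(-4 + (2 + 9*sqrt(2))^2)/2)^(-1/3) + 1 + (1 + 9*sqrt(2)/2 + sqrt(-4 + (2 + 9*sqrt(2))^2)/2)^(1/3))/3) + sqrt(2)*a^2 - sqrt(6)*a/2 - 6 + 2*sqrt(2)
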